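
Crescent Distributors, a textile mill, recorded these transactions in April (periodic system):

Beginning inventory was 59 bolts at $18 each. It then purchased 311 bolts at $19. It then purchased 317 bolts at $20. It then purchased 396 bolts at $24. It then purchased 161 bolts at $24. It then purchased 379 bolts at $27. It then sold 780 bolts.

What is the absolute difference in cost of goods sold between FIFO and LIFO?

FIFO COGS: 59 @ $18 + 311 @ $19 + 317 @ $20 + 93 @ $24 = $15,543
LIFO COGS: 379 @ $27 + 161 @ $24 + 240 @ $24 = $19,857
Difference = |$15,543 − $19,857| = $4,314

$4,314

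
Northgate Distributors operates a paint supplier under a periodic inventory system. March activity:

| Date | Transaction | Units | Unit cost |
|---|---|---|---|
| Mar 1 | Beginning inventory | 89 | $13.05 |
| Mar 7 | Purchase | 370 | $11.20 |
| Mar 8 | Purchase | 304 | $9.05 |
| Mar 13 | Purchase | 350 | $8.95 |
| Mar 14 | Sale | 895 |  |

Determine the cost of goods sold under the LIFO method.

COGS = $8,582.90

Mar 14, 895 sold [LIFO — newest first]: 350 @ $8.95 + 304 @ $9.05 + 241 @ $11.20 = $8,582.90
Ending inventory: 89 @ $13.05 + 129 @ $11.20 = $2,606.25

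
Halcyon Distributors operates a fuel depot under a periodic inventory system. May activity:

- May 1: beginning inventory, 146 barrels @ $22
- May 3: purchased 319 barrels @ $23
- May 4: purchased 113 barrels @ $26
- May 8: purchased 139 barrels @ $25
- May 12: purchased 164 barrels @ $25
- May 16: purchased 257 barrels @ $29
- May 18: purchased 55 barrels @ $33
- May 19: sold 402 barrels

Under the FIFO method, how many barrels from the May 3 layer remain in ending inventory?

63

May 19, 402 sold [FIFO — oldest first]: 146 @ $22 + 256 @ $23 = $9,100
Ending inventory: 63 @ $23 + 113 @ $26 + 139 @ $25 + 164 @ $25 + 257 @ $29 + 55 @ $33 = $21,230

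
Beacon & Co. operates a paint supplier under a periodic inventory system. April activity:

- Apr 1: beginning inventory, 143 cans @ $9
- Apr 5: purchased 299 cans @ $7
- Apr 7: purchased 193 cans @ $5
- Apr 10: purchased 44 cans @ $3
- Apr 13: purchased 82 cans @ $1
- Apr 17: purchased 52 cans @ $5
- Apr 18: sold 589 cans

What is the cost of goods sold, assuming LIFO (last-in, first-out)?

Apr 18, 589 sold [LIFO — newest first]: 52 @ $5 + 82 @ $1 + 44 @ $3 + 193 @ $5 + 218 @ $7 = $2,965
Ending inventory: 143 @ $9 + 81 @ $7 = $1,854

COGS = $2,965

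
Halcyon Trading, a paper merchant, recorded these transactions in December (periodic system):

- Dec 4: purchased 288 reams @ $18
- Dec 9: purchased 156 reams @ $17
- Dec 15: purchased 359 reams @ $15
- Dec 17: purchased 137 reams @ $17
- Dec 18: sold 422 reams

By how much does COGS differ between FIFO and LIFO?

FIFO COGS: 288 @ $18 + 134 @ $17 = $7,462
LIFO COGS: 137 @ $17 + 285 @ $15 = $6,604
Difference = |$7,462 − $6,604| = $858

$858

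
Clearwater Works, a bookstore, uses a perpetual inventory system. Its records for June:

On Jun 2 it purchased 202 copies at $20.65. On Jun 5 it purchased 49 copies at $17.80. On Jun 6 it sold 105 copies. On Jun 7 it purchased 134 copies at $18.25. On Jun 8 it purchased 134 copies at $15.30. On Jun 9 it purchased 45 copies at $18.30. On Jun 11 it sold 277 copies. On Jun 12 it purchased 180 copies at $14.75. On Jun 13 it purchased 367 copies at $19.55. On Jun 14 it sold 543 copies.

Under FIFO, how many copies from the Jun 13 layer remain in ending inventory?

186

Jun 6, 105 sold [FIFO — oldest first]: 105 @ $20.65 = $2,168.25
Jun 11, 277 sold [FIFO — oldest first]: 97 @ $20.65 + 49 @ $17.80 + 131 @ $18.25 = $5,266.00
Jun 14, 543 sold [FIFO — oldest first]: 3 @ $18.25 + 134 @ $15.30 + 45 @ $18.30 + 180 @ $14.75 + 181 @ $19.55 = $9,122.00
Total COGS = $2,168.25 + $5,266.00 + $9,122.00 = $16,556.25
Ending inventory: 186 @ $19.55 = $3,636.30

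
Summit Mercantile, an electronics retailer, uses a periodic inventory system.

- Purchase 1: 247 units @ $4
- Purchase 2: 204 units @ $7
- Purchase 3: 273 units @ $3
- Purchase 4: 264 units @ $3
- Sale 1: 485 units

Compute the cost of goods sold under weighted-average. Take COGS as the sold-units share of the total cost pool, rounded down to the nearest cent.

COGS = $1,976.81

Sale 1, sell 485: 485/988 × $4,027.00 → $1,976.81
Ending inventory (cost pool remaining) = $2,050.19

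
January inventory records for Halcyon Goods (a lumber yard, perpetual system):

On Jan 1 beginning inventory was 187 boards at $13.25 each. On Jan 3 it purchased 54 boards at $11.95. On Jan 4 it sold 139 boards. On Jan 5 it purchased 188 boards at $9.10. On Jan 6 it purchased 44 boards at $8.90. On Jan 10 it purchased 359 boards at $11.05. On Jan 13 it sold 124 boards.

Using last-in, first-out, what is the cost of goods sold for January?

Jan 4, 139 sold [LIFO — newest first]: 54 @ $11.95 + 85 @ $13.25 = $1,771.55
Jan 13, 124 sold [LIFO — newest first]: 124 @ $11.05 = $1,370.20
Total COGS = $1,771.55 + $1,370.20 = $3,141.75
Ending inventory: 102 @ $13.25 + 188 @ $9.10 + 44 @ $8.90 + 235 @ $11.05 = $6,050.65

COGS = $3,141.75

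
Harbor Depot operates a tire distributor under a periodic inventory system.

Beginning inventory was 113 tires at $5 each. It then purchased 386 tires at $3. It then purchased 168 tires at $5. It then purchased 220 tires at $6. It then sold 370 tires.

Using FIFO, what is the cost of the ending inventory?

Sale 1 (370) [FIFO — oldest first]: 113 @ $5 + 257 @ $3 = $1,336
Ending inventory: 129 @ $3 + 168 @ $5 + 220 @ $6 = $2,547
Check: goods available $3,883 = COGS $1,336 + ending $2,547

Ending inventory = $2,547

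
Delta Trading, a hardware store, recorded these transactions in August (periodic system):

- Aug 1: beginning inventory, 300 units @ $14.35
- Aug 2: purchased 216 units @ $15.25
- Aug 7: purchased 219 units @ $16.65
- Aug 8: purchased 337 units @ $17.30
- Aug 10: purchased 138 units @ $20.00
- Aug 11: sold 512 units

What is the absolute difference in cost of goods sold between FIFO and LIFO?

FIFO COGS: 300 @ $14.35 + 212 @ $15.25 = $7,538.00
LIFO COGS: 138 @ $20.00 + 337 @ $17.30 + 37 @ $16.65 = $9,206.15
Difference = |$7,538.00 − $9,206.15| = $1,668.15

$1,668.15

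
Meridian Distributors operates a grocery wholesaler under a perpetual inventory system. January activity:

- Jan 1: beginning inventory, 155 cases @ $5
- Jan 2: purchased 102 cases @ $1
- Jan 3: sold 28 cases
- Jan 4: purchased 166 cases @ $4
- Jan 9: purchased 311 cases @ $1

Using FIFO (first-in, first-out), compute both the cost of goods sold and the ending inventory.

Jan 3, 28 sold [FIFO — oldest first]: 28 @ $5 = $140
Ending inventory: 127 @ $5 + 102 @ $1 + 166 @ $4 + 311 @ $1 = $1,712

COGS = $140; ending inventory = $1,712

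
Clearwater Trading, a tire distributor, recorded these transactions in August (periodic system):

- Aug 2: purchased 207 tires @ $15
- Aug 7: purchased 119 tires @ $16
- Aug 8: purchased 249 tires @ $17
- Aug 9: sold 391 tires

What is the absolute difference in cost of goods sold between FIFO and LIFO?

FIFO COGS: 207 @ $15 + 119 @ $16 + 65 @ $17 = $6,114
LIFO COGS: 249 @ $17 + 119 @ $16 + 23 @ $15 = $6,482
Difference = |$6,114 − $6,482| = $368

$368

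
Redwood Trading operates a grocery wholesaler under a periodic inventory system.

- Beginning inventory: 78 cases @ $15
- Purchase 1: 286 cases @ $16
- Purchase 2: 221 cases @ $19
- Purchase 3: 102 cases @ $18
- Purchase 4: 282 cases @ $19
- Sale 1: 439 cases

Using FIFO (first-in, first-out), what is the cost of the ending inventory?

Ending inventory = $9,968

Sale 1 (439) [FIFO — oldest first]: 78 @ $15 + 286 @ $16 + 75 @ $19 = $7,171
Ending inventory: 146 @ $19 + 102 @ $18 + 282 @ $19 = $9,968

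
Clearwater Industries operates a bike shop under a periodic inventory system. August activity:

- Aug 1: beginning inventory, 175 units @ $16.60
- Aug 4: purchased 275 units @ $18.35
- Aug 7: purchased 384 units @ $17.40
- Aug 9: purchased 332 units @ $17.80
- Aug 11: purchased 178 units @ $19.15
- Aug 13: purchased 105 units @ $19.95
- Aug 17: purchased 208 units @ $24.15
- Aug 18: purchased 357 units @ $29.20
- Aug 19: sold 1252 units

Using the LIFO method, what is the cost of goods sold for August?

COGS = $28,113.45

Aug 19, 1252 sold [LIFO — newest first]: 357 @ $29.20 + 208 @ $24.15 + 105 @ $19.95 + 178 @ $19.15 + 332 @ $17.80 + 72 @ $17.40 = $28,113.45
Ending inventory: 175 @ $16.60 + 275 @ $18.35 + 312 @ $17.40 = $13,380.05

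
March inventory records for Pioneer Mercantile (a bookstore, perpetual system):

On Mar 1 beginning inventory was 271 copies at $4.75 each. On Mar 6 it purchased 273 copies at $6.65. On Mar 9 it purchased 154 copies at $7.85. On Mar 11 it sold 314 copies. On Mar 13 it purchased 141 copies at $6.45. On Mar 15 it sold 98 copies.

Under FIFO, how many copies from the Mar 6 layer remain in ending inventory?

132

Mar 11, 314 sold [FIFO — oldest first]: 271 @ $4.75 + 43 @ $6.65 = $1,573.20
Mar 15, 98 sold [FIFO — oldest first]: 98 @ $6.65 = $651.70
Total COGS = $1,573.20 + $651.70 = $2,224.90
Ending inventory: 132 @ $6.65 + 154 @ $7.85 + 141 @ $6.45 = $2,996.15
Check: goods available $5,221.05 = COGS $2,224.90 + ending $2,996.15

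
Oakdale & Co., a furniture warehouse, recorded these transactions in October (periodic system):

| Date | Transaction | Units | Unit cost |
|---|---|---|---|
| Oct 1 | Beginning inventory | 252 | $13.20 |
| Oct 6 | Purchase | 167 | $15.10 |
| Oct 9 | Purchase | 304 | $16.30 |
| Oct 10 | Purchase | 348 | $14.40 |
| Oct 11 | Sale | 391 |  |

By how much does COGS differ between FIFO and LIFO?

FIFO COGS: 252 @ $13.20 + 139 @ $15.10 = $5,425.30
LIFO COGS: 348 @ $14.40 + 43 @ $16.30 = $5,712.10
Difference = |$5,425.30 − $5,712.10| = $286.80

$286.80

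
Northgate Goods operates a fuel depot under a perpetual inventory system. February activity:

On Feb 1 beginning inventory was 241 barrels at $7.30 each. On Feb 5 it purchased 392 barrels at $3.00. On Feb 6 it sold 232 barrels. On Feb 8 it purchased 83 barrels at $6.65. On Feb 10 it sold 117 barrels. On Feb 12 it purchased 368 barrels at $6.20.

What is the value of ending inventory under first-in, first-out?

Ending inventory = $3,685.55

Feb 6, 232 sold [FIFO — oldest first]: 232 @ $7.30 = $1,693.60
Feb 10, 117 sold [FIFO — oldest first]: 9 @ $7.30 + 108 @ $3.00 = $389.70
Total COGS = $1,693.60 + $389.70 = $2,083.30
Ending inventory: 284 @ $3.00 + 83 @ $6.65 + 368 @ $6.20 = $3,685.55
Check: goods available $5,768.85 = COGS $2,083.30 + ending $3,685.55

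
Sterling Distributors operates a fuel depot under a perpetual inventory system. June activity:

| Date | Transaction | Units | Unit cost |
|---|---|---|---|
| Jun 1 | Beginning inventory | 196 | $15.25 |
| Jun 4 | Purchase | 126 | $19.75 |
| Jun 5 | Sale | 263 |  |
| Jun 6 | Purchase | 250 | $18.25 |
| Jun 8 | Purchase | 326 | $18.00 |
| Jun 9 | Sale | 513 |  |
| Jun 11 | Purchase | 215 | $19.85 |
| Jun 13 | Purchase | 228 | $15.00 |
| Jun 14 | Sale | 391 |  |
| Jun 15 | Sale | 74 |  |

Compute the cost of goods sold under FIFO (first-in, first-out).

COGS = $22,095.75

Jun 5, 263 sold [FIFO — oldest first]: 196 @ $15.25 + 67 @ $19.75 = $4,312.25
Jun 9, 513 sold [FIFO — oldest first]: 59 @ $19.75 + 250 @ $18.25 + 204 @ $18.00 = $9,399.75
Jun 14, 391 sold [FIFO — oldest first]: 122 @ $18.00 + 215 @ $19.85 + 54 @ $15.00 = $7,273.75
Jun 15, 74 sold [FIFO — oldest first]: 74 @ $15.00 = $1,110.00
Total COGS = $4,312.25 + $9,399.75 + $7,273.75 + $1,110.00 = $22,095.75
Ending inventory: 100 @ $15.00 = $1,500.00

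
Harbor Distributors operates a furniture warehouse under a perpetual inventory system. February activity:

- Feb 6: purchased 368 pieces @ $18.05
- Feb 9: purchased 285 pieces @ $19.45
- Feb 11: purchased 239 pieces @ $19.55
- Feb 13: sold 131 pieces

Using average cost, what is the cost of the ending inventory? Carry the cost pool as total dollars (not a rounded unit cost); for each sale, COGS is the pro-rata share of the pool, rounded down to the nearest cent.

After Feb 6: 368 on hand, pool $6,642.40 (≈ $18.0500 each)
After Feb 9: 653 on hand, pool $12,185.65 (≈ $18.6610 each)
After Feb 11: 892 on hand, pool $16,858.10 (≈ $18.8992 each)
Feb 13, sell 131: 131/892 × $16,858.10 → $2,475.79
Ending inventory (cost pool remaining) = $14,382.31
Check: goods available $16,858.10 = COGS $2,475.79 + ending $14,382.31

Ending inventory = $14,382.31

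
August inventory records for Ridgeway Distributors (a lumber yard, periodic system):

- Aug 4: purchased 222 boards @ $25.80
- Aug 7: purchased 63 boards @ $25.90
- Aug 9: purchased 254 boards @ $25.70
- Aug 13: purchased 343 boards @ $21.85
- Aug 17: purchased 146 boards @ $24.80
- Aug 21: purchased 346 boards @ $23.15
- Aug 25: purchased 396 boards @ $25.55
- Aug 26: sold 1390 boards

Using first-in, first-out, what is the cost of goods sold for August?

Aug 26, 1390 sold [FIFO — oldest first]: 222 @ $25.80 + 63 @ $25.90 + 254 @ $25.70 + 343 @ $21.85 + 146 @ $24.80 + 346 @ $23.15 + 16 @ $25.55 = $33,421.15
Ending inventory: 380 @ $25.55 = $9,709.00

COGS = $33,421.15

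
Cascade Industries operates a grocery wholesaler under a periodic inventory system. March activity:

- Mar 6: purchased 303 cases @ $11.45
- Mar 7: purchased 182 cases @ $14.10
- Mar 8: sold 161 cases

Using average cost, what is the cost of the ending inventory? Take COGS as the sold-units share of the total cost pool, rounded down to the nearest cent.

Ending inventory = $4,032.00

Mar 8, sell 161: 161/485 × $6,035.55 → $2,003.55
Ending inventory (cost pool remaining) = $4,032.00
Check: goods available $6,035.55 = COGS $2,003.55 + ending $4,032.00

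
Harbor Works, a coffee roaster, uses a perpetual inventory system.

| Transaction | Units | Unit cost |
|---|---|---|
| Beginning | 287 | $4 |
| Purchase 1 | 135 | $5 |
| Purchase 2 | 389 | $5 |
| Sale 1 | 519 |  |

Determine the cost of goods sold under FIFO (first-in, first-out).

COGS = $2,308

Sale 1 (519) [FIFO — oldest first]: 287 @ $4 + 135 @ $5 + 97 @ $5 = $2,308
Ending inventory: 292 @ $5 = $1,460
Check: goods available $3,768 = COGS $2,308 + ending $1,460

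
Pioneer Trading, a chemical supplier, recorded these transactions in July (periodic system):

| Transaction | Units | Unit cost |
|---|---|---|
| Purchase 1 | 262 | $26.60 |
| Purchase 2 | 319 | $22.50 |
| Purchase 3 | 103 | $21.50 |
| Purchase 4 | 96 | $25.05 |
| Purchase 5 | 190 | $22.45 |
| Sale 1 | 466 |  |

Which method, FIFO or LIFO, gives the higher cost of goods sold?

FIFO

FIFO COGS: 262 @ $26.60 + 204 @ $22.50 = $11,559.20
LIFO COGS: 190 @ $22.45 + 96 @ $25.05 + 103 @ $21.50 + 77 @ $22.50 = $10,617.30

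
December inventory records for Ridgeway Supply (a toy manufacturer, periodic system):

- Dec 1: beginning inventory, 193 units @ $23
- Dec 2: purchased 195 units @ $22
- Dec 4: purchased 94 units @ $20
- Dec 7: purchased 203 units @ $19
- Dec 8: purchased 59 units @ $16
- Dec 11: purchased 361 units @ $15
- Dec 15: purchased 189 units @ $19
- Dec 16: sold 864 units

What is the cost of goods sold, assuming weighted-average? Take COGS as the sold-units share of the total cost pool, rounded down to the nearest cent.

Dec 16, sell 864: 864/1294 × $24,416.00 → $16,302.49
Ending inventory (cost pool remaining) = $8,113.51
Check: goods available $24,416.00 = COGS $16,302.49 + ending $8,113.51

COGS = $16,302.49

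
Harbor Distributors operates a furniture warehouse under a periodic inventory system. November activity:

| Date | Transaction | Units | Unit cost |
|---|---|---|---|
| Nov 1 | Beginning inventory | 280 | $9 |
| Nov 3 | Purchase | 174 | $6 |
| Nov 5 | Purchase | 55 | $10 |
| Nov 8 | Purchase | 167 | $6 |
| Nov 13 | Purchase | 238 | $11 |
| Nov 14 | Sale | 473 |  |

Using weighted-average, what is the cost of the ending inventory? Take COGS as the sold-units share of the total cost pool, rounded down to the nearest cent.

Ending inventory = $3,731.62

Nov 14, sell 473: 473/914 × $7,734.00 → $4,002.38
Ending inventory (cost pool remaining) = $3,731.62
Check: goods available $7,734.00 = COGS $4,002.38 + ending $3,731.62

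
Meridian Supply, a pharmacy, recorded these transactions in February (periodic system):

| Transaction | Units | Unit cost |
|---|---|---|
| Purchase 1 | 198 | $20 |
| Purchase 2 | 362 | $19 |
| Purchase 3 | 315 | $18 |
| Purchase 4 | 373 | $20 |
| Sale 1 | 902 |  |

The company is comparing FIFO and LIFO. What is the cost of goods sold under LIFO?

FIFO COGS: 198 @ $20 + 362 @ $19 + 315 @ $18 + 27 @ $20 = $17,048
LIFO COGS: 373 @ $20 + 315 @ $18 + 214 @ $19 = $17,196

COGS = $17,196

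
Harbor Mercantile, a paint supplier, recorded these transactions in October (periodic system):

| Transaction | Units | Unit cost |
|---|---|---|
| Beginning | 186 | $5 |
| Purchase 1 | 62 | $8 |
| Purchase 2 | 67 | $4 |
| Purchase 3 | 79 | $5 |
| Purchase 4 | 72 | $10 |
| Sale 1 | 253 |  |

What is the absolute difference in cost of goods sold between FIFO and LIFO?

$217

FIFO COGS: 186 @ $5 + 62 @ $8 + 5 @ $4 = $1,446
LIFO COGS: 72 @ $10 + 79 @ $5 + 67 @ $4 + 35 @ $8 = $1,663
Difference = |$1,446 − $1,663| = $217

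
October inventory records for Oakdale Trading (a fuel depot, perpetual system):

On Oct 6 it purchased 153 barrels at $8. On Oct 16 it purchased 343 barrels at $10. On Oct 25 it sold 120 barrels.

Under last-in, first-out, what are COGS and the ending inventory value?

Oct 25, 120 sold [LIFO — newest first]: 120 @ $10 = $1,200
Ending inventory: 153 @ $8 + 223 @ $10 = $3,454
Check: goods available $4,654 = COGS $1,200 + ending $3,454

COGS = $1,200; ending inventory = $3,454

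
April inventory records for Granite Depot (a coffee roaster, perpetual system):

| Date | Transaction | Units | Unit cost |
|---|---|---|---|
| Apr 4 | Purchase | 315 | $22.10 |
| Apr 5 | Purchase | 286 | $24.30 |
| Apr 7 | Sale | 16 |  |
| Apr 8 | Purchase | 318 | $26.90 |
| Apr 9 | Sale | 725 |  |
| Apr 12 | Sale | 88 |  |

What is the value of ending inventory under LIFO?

Ending inventory = $1,989.00

Apr 7, 16 sold [LIFO — newest first]: 16 @ $24.30 = $388.80
Apr 9, 725 sold [LIFO — newest first]: 318 @ $26.90 + 270 @ $24.30 + 137 @ $22.10 = $18,142.90
Apr 12, 88 sold [LIFO — newest first]: 88 @ $22.10 = $1,944.80
Total COGS = $388.80 + $18,142.90 + $1,944.80 = $20,476.50
Ending inventory: 90 @ $22.10 = $1,989.00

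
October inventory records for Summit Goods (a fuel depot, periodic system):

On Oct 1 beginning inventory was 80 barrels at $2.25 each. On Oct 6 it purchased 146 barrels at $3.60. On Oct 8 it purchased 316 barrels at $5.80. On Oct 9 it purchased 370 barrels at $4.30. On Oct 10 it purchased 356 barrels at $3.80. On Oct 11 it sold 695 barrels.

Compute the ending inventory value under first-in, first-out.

Oct 11, 695 sold [FIFO — oldest first]: 80 @ $2.25 + 146 @ $3.60 + 316 @ $5.80 + 153 @ $4.30 = $3,196.30
Ending inventory: 217 @ $4.30 + 356 @ $3.80 = $2,285.90

Ending inventory = $2,285.90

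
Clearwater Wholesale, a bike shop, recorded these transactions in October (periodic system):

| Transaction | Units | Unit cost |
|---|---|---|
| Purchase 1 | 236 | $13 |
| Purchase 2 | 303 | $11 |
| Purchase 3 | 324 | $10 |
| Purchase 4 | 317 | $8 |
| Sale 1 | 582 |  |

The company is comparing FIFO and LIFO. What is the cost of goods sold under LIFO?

FIFO COGS: 236 @ $13 + 303 @ $11 + 43 @ $10 = $6,831
LIFO COGS: 317 @ $8 + 265 @ $10 = $5,186

COGS = $5,186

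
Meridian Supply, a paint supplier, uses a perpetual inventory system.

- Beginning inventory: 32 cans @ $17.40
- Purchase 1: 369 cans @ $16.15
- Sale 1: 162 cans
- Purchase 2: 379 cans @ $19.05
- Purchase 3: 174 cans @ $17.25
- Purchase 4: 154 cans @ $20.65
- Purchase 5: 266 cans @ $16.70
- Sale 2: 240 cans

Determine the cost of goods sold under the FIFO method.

COGS = $6,535.20

Sale 1 (162) [FIFO — oldest first]: 32 @ $17.40 + 130 @ $16.15 = $2,656.30
Sale 2 (240) [FIFO — oldest first]: 239 @ $16.15 + 1 @ $19.05 = $3,878.90
Total COGS = $2,656.30 + $3,878.90 = $6,535.20
Ending inventory: 378 @ $19.05 + 174 @ $17.25 + 154 @ $20.65 + 266 @ $16.70 = $17,824.70
Check: goods available $24,359.90 = COGS $6,535.20 + ending $17,824.70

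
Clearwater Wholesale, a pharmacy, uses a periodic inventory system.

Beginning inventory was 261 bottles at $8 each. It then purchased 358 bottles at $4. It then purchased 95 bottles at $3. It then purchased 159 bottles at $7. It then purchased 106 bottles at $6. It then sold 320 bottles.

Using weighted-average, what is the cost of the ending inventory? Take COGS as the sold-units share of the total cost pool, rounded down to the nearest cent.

Ending inventory = $3,738.60

Sale 1, sell 320: 320/979 × $5,554.00 → $1,815.40
Ending inventory (cost pool remaining) = $3,738.60
Check: goods available $5,554.00 = COGS $1,815.40 + ending $3,738.60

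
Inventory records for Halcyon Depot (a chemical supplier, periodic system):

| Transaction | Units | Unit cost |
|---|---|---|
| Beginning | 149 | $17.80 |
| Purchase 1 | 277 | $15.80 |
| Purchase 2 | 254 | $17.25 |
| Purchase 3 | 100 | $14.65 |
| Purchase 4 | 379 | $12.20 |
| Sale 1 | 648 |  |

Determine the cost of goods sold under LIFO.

Sale 1 (648) [LIFO — newest first]: 379 @ $12.20 + 100 @ $14.65 + 169 @ $17.25 = $9,004.05
Ending inventory: 149 @ $17.80 + 277 @ $15.80 + 85 @ $17.25 = $8,495.05

COGS = $9,004.05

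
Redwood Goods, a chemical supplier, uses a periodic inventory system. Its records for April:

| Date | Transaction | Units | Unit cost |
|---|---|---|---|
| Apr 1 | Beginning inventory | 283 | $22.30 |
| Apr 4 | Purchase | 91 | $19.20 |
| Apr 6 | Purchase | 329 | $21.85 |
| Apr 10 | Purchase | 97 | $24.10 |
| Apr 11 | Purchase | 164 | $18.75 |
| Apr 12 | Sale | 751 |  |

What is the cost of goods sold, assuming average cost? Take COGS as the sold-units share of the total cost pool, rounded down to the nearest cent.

COGS = $16,094.65

Apr 12, sell 751: 751/964 × $20,659.45 → $16,094.65
Ending inventory (cost pool remaining) = $4,564.80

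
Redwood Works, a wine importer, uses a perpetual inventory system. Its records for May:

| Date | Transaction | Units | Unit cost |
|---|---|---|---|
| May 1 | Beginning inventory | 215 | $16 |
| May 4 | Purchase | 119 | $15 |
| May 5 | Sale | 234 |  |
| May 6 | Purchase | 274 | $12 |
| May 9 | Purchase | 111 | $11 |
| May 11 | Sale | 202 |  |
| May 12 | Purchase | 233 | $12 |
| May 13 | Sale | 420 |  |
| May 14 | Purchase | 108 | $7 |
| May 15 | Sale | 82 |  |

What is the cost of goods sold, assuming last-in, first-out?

COGS = $11,568

May 5, 234 sold [LIFO — newest first]: 119 @ $15 + 115 @ $16 = $3,625
May 11, 202 sold [LIFO — newest first]: 111 @ $11 + 91 @ $12 = $2,313
May 13, 420 sold [LIFO — newest first]: 233 @ $12 + 183 @ $12 + 4 @ $16 = $5,056
May 15, 82 sold [LIFO — newest first]: 82 @ $7 = $574
Total COGS = $3,625 + $2,313 + $5,056 + $574 = $11,568
Ending inventory: 96 @ $16 + 26 @ $7 = $1,718
Check: goods available $13,286 = COGS $11,568 + ending $1,718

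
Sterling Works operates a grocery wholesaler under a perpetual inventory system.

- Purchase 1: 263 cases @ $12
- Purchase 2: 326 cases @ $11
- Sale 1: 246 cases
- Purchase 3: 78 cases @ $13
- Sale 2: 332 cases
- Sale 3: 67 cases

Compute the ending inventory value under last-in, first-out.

Sale 1 (246) [LIFO — newest first]: 246 @ $11 = $2,706
Sale 2 (332) [LIFO — newest first]: 78 @ $13 + 80 @ $11 + 174 @ $12 = $3,982
Sale 3 (67) [LIFO — newest first]: 67 @ $12 = $804
Total COGS = $2,706 + $3,982 + $804 = $7,492
Ending inventory: 22 @ $12 = $264
Check: goods available $7,756 = COGS $7,492 + ending $264

Ending inventory = $264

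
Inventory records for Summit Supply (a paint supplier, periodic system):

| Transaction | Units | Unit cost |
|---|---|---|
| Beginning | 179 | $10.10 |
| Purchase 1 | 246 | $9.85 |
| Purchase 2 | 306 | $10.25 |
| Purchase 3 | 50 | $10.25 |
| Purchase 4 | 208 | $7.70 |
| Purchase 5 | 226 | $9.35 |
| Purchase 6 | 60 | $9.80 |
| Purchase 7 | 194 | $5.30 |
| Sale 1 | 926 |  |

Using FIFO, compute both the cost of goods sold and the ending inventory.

Sale 1 (926) [FIFO — oldest first]: 179 @ $10.10 + 246 @ $9.85 + 306 @ $10.25 + 50 @ $10.25 + 145 @ $7.70 = $8,996.50
Ending inventory: 63 @ $7.70 + 226 @ $9.35 + 60 @ $9.80 + 194 @ $5.30 = $4,214.40
Check: goods available $13,210.90 = COGS $8,996.50 + ending $4,214.40

COGS = $8,996.50; ending inventory = $4,214.40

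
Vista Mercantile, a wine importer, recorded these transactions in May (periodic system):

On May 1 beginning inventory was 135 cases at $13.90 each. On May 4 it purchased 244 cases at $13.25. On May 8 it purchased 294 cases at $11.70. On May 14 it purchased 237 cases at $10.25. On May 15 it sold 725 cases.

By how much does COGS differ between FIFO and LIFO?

$642.75

FIFO COGS: 135 @ $13.90 + 244 @ $13.25 + 294 @ $11.70 + 52 @ $10.25 = $9,082.30
LIFO COGS: 237 @ $10.25 + 294 @ $11.70 + 194 @ $13.25 = $8,439.55
Difference = |$9,082.30 − $8,439.55| = $642.75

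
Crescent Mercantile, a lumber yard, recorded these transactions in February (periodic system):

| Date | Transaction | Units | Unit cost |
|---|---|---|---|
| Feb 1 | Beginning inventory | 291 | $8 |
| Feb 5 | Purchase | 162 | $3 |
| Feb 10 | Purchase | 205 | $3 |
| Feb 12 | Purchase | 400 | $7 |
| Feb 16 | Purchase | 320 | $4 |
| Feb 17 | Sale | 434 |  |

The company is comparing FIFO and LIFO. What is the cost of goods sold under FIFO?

FIFO COGS: 291 @ $8 + 143 @ $3 = $2,757
LIFO COGS: 320 @ $4 + 114 @ $7 = $2,078

COGS = $2,757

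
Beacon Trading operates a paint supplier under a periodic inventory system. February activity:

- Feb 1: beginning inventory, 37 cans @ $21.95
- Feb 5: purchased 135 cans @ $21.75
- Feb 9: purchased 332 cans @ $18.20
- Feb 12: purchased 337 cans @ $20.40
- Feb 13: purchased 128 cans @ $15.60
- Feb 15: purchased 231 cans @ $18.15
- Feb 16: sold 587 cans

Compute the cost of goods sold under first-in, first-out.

Feb 16, 587 sold [FIFO — oldest first]: 37 @ $21.95 + 135 @ $21.75 + 332 @ $18.20 + 83 @ $20.40 = $11,484.00
Ending inventory: 254 @ $20.40 + 128 @ $15.60 + 231 @ $18.15 = $11,371.05

COGS = $11,484.00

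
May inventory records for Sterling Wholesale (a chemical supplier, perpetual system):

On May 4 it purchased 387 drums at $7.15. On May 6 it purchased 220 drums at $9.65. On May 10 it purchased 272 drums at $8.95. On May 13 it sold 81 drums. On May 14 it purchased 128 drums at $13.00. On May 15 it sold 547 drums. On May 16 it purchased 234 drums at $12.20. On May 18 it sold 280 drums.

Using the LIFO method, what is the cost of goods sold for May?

May 13, 81 sold [LIFO — newest first]: 81 @ $8.95 = $724.95
May 15, 547 sold [LIFO — newest first]: 128 @ $13.00 + 191 @ $8.95 + 220 @ $9.65 + 8 @ $7.15 = $5,553.65
May 18, 280 sold [LIFO — newest first]: 234 @ $12.20 + 46 @ $7.15 = $3,183.70
Total COGS = $724.95 + $5,553.65 + $3,183.70 = $9,462.30
Ending inventory: 333 @ $7.15 = $2,380.95
Check: goods available $11,843.25 = COGS $9,462.30 + ending $2,380.95

COGS = $9,462.30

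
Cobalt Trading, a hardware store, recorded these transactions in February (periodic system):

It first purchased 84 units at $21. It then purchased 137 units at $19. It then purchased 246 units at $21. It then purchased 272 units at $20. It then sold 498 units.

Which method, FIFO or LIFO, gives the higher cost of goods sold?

FIFO COGS: 84 @ $21 + 137 @ $19 + 246 @ $21 + 31 @ $20 = $10,153
LIFO COGS: 272 @ $20 + 226 @ $21 = $10,186

LIFO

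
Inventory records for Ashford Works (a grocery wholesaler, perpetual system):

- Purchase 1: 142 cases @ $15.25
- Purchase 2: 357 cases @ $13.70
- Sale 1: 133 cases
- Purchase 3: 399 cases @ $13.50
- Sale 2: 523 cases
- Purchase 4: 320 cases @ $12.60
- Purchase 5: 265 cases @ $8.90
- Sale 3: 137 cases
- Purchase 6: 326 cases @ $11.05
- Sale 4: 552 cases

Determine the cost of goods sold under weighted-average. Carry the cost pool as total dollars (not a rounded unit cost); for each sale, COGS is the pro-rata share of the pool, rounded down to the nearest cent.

After Purchase 1: 142 on hand, pool $2,165.50 (≈ $15.2500 each)
After Purchase 2: 499 on hand, pool $7,056.40 (≈ $14.1411 each)
Sale 1, sell 133: 133/499 × $7,056.40 → $1,880.76
After Purchase 3: 765 on hand, pool $10,562.14 (≈ $13.8067 each)
Sale 2, sell 523: 523/765 × $10,562.14 → $7,220.91
After Purchase 4: 562 on hand, pool $7,373.23 (≈ $13.1196 each)
After Purchase 5: 827 on hand, pool $9,731.73 (≈ $11.7675 each)
Sale 3, sell 137: 137/827 × $9,731.73 → $1,612.14
After Purchase 6: 1016 on hand, pool $11,721.89 (≈ $11.5373 each)
Sale 4, sell 552: 552/1016 × $11,721.89 → $6,368.58
Total COGS = $1,880.76 + $7,220.91 + $1,612.14 + $6,368.58 = $17,082.39
Ending inventory (cost pool remaining) = $5,353.31
Check: goods available $22,435.70 = COGS $17,082.39 + ending $5,353.31

COGS = $17,082.39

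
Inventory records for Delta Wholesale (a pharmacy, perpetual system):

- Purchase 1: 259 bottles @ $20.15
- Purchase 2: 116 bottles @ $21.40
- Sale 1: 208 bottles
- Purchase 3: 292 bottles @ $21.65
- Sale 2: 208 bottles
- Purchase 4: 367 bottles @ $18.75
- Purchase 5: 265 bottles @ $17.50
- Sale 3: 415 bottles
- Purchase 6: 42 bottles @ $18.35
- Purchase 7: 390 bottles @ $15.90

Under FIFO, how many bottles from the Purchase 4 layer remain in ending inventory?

Sale 1 (208) [FIFO — oldest first]: 208 @ $20.15 = $4,191.20
Sale 2 (208) [FIFO — oldest first]: 51 @ $20.15 + 116 @ $21.40 + 41 @ $21.65 = $4,397.70
Sale 3 (415) [FIFO — oldest first]: 251 @ $21.65 + 164 @ $18.75 = $8,509.15
Total COGS = $4,191.20 + $4,397.70 + $8,509.15 = $17,098.05
Ending inventory: 203 @ $18.75 + 265 @ $17.50 + 42 @ $18.35 + 390 @ $15.90 = $15,415.45
Check: goods available $32,513.50 = COGS $17,098.05 + ending $15,415.45

203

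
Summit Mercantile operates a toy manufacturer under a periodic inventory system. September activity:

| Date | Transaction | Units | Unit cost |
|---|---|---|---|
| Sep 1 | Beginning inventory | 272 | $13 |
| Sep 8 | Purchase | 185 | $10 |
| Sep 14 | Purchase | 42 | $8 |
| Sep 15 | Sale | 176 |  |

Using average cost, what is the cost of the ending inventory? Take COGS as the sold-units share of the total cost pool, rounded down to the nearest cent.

Sep 15, sell 176: 176/499 × $5,722.00 → $2,018.18
Ending inventory (cost pool remaining) = $3,703.82

Ending inventory = $3,703.82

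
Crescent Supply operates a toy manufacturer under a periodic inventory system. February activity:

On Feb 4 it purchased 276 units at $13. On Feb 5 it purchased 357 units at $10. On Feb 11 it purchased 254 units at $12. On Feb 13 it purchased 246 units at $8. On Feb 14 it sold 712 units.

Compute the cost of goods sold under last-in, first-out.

Feb 14, 712 sold [LIFO — newest first]: 246 @ $8 + 254 @ $12 + 212 @ $10 = $7,136
Ending inventory: 276 @ $13 + 145 @ $10 = $5,038
Check: goods available $12,174 = COGS $7,136 + ending $5,038

COGS = $7,136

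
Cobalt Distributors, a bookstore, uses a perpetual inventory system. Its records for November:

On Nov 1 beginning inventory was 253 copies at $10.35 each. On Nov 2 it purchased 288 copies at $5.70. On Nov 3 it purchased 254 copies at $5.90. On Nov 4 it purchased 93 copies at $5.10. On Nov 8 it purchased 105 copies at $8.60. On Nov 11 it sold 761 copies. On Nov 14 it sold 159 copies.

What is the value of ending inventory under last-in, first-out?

Ending inventory = $755.55

Nov 11, 761 sold [LIFO — newest first]: 105 @ $8.60 + 93 @ $5.10 + 254 @ $5.90 + 288 @ $5.70 + 21 @ $10.35 = $4,734.85
Nov 14, 159 sold [LIFO — newest first]: 159 @ $10.35 = $1,645.65
Total COGS = $4,734.85 + $1,645.65 = $6,380.50
Ending inventory: 73 @ $10.35 = $755.55
Check: goods available $7,136.05 = COGS $6,380.50 + ending $755.55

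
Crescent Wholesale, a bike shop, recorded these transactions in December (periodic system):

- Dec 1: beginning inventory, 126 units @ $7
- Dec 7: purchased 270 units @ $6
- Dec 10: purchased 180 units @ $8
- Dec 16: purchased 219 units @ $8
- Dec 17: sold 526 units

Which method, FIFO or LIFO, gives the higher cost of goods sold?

FIFO COGS: 126 @ $7 + 270 @ $6 + 130 @ $8 = $3,542
LIFO COGS: 219 @ $8 + 180 @ $8 + 127 @ $6 = $3,954

LIFO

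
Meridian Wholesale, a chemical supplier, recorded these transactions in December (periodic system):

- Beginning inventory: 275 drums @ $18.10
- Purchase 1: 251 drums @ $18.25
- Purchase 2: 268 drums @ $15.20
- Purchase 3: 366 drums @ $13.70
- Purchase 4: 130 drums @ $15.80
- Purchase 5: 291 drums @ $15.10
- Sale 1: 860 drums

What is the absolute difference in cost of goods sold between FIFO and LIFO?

FIFO COGS: 275 @ $18.10 + 251 @ $18.25 + 268 @ $15.20 + 66 @ $13.70 = $14,536.05
LIFO COGS: 291 @ $15.10 + 130 @ $15.80 + 366 @ $13.70 + 73 @ $15.20 = $12,571.90
Difference = |$14,536.05 − $12,571.90| = $1,964.15

$1,964.15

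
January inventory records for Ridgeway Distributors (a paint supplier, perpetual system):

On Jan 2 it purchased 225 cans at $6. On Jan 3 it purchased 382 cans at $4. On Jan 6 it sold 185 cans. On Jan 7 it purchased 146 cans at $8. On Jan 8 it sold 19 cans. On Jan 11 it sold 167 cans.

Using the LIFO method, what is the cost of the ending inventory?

Ending inventory = $1,978

Jan 6, 185 sold [LIFO — newest first]: 185 @ $4 = $740
Jan 8, 19 sold [LIFO — newest first]: 19 @ $8 = $152
Jan 11, 167 sold [LIFO — newest first]: 127 @ $8 + 40 @ $4 = $1,176
Total COGS = $740 + $152 + $1,176 = $2,068
Ending inventory: 225 @ $6 + 157 @ $4 = $1,978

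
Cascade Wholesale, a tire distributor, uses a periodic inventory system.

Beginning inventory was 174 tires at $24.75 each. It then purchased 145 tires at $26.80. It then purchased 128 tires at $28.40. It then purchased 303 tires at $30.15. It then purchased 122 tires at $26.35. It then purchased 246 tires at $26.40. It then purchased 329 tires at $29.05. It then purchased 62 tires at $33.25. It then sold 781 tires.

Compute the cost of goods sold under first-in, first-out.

COGS = $21,780.00

Sale 1 (781) [FIFO — oldest first]: 174 @ $24.75 + 145 @ $26.80 + 128 @ $28.40 + 303 @ $30.15 + 31 @ $26.35 = $21,780.00
Ending inventory: 91 @ $26.35 + 246 @ $26.40 + 329 @ $29.05 + 62 @ $33.25 = $20,511.20
Check: goods available $42,291.20 = COGS $21,780.00 + ending $20,511.20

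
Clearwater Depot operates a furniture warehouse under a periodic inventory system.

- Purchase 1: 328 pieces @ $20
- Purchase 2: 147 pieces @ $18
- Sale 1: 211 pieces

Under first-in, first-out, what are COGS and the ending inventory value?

COGS = $4,220; ending inventory = $4,986

Sale 1 (211) [FIFO — oldest first]: 211 @ $20 = $4,220
Ending inventory: 117 @ $20 + 147 @ $18 = $4,986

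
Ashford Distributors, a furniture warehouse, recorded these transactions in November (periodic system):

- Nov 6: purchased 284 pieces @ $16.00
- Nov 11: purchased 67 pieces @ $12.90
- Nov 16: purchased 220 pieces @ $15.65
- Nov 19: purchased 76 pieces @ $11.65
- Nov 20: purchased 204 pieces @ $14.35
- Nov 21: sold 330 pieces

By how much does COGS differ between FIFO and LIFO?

FIFO COGS: 284 @ $16.00 + 46 @ $12.90 = $5,137.40
LIFO COGS: 204 @ $14.35 + 76 @ $11.65 + 50 @ $15.65 = $4,595.30
Difference = |$5,137.40 − $4,595.30| = $542.10

$542.10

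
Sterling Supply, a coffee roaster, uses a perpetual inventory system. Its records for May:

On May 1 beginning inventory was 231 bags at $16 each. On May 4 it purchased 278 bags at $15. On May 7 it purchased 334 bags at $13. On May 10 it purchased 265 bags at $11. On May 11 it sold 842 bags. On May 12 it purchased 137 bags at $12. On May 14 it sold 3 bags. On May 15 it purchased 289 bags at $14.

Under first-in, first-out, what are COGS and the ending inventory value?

May 11, 842 sold [FIFO — oldest first]: 231 @ $16 + 278 @ $15 + 333 @ $13 = $12,195
May 14, 3 sold [FIFO — oldest first]: 1 @ $13 + 2 @ $11 = $35
Total COGS = $12,195 + $35 = $12,230
Ending inventory: 263 @ $11 + 137 @ $12 + 289 @ $14 = $8,583

COGS = $12,230; ending inventory = $8,583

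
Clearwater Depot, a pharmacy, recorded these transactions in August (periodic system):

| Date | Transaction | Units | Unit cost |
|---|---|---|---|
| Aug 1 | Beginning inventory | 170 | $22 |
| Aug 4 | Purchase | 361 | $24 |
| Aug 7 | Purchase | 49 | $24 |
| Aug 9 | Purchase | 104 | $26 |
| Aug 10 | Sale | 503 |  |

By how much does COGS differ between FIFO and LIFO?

FIFO COGS: 170 @ $22 + 333 @ $24 = $11,732
LIFO COGS: 104 @ $26 + 49 @ $24 + 350 @ $24 = $12,280
Difference = |$11,732 − $12,280| = $548

$548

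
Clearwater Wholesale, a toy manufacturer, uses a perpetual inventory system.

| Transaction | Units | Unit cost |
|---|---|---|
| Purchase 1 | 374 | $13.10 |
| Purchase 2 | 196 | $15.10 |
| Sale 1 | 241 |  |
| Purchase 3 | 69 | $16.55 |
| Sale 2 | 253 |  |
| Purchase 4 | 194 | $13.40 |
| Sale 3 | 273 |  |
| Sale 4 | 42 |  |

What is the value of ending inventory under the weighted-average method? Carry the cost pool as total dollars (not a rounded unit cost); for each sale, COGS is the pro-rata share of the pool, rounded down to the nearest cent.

After Purchase 1: 374 on hand, pool $4,899.40 (≈ $13.1000 each)
After Purchase 2: 570 on hand, pool $7,859.00 (≈ $13.7877 each)
Sale 1, sell 241: 241/570 × $7,859.00 → $3,322.84
After Purchase 3: 398 on hand, pool $5,678.11 (≈ $14.2666 each)
Sale 2, sell 253: 253/398 × $5,678.11 → $3,609.45
After Purchase 4: 339 on hand, pool $4,668.26 (≈ $13.7707 each)
Sale 3, sell 273: 273/339 × $4,668.26 → $3,759.39
Sale 4, sell 42: 42/66 × $908.87 → $578.37
Total COGS = $3,322.84 + $3,609.45 + $3,759.39 + $578.37 = $11,270.05
Ending inventory (cost pool remaining) = $330.50

Ending inventory = $330.50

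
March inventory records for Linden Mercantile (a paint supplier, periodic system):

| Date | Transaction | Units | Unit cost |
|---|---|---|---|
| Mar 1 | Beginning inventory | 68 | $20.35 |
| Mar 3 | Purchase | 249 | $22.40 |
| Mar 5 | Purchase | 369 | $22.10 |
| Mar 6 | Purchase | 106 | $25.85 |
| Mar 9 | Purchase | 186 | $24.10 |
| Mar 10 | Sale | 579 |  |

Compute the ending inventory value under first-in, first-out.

Mar 10, 579 sold [FIFO — oldest first]: 68 @ $20.35 + 249 @ $22.40 + 262 @ $22.10 = $12,751.60
Ending inventory: 107 @ $22.10 + 106 @ $25.85 + 186 @ $24.10 = $9,587.40

Ending inventory = $9,587.40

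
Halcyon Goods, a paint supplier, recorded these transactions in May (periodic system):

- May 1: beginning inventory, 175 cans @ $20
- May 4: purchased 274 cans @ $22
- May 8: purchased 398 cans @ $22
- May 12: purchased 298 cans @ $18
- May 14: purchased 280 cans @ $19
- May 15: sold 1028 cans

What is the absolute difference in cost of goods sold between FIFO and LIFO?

$958

FIFO COGS: 175 @ $20 + 274 @ $22 + 398 @ $22 + 181 @ $18 = $21,542
LIFO COGS: 280 @ $19 + 298 @ $18 + 398 @ $22 + 52 @ $22 = $20,584
Difference = |$21,542 − $20,584| = $958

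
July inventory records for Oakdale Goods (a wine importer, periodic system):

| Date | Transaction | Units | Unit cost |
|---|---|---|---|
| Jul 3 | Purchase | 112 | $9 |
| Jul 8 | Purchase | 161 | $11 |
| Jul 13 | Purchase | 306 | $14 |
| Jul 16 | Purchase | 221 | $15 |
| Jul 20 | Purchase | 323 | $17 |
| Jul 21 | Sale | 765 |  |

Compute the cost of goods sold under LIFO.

COGS = $11,900

Jul 21, 765 sold [LIFO — newest first]: 323 @ $17 + 221 @ $15 + 221 @ $14 = $11,900
Ending inventory: 112 @ $9 + 161 @ $11 + 85 @ $14 = $3,969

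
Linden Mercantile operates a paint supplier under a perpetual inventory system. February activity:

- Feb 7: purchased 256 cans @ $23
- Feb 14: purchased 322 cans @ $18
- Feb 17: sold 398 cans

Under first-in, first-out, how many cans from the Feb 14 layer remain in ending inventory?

Feb 17, 398 sold [FIFO — oldest first]: 256 @ $23 + 142 @ $18 = $8,444
Ending inventory: 180 @ $18 = $3,240

180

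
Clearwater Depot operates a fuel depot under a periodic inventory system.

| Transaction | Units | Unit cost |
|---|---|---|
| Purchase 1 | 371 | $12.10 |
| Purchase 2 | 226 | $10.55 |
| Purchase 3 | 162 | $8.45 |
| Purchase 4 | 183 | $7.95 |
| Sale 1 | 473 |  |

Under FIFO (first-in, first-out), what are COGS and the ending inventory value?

COGS = $5,565.20; ending inventory = $4,131.95

Sale 1 (473) [FIFO — oldest first]: 371 @ $12.10 + 102 @ $10.55 = $5,565.20
Ending inventory: 124 @ $10.55 + 162 @ $8.45 + 183 @ $7.95 = $4,131.95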